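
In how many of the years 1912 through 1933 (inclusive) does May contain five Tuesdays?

May has 31 days; it has five Tuesdays when Tuesday falls among the first (month-length − 28) days — i.e. when May 1 is one of Tuesday/Monday/Sunday.
May 1 by year: 1912:Wed 1913:Thu 1914:Fri 1915:Sat 1916:Mon✓ 1917:Tue✓ 1918:Wed 1919:Thu 1920:Sat 1921:Sun✓ 1922:Mon✓ 1923:Tue✓ 1924:Thu 1925:Fri 1926:Sat 1927:Sun✓ 1928:Tue✓ 1929:Wed 1930:Thu 1931:Fri 1932:Sun✓ 1933:Mon✓
Years with five Tuesdays: 1916, 1917, 1921, 1922, 1923, 1927, 1928, 1932, 1933 → 9.

9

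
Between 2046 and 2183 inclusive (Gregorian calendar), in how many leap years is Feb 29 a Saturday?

5

Leap years in 2046–2183: 33 of them.
Feb 29 weekday advances by 5 (mod 7) from one leap year to the next four years later (or differs when a century non-leap intervenes).
Leap-day weekdays: 2048:Sat✓ 2052:Thu 2056:Tue 2060:Sun 2064:Fri 2068:Wed 2072:Mon 2076:Sat✓ 2080:Thu 2084:Tue 2088:Sun 2092:Fri 2096:Wed …(7 more)… 2132:Fri 2136:Wed 2140:Mon 2144:Sat✓ 2148:Thu 2152:Tue 2156:Sun 2160:Fri 2164:Wed 2168:Mon 2172:Sat✓ 2176:Thu 2180:Tue
Saturday: 2048, 2076, 2116, 2144, 2172 → 5.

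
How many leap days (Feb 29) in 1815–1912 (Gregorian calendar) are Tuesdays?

3

Leap years in 1815–1912: 24 of them.
Feb 29 weekday advances by 5 (mod 7) from one leap year to the next four years later (or differs when a century non-leap intervenes).
Leap-day weekdays: 1816:Thu 1820:Tue✓ 1824:Sun 1828:Fri 1832:Wed 1836:Mon 1840:Sat 1844:Thu 1848:Tue✓ 1852:Sun 1856:Fri 1860:Wed 1864:Mon 1868:Sat 1872:Thu 1876:Tue✓ 1880:Sun 1884:Fri 1888:Wed 1892:Mon 1896:Sat 1904:Mon 1908:Sat 1912:Thu
Tuesday: 1820, 1848, 1876 → 3.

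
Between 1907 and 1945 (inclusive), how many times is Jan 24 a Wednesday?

Track Jan 24's weekday year by year (advancing +1, or +2 across a Feb 29):
  1907: Thu  1908: Fri (+1)  1909: Sun (+2)  1910: Mon (+1)  1911: Tue (+1)
  1912: Wed (+1) ✓  1913: Fri (+2)  1914: Sat (+1)  1915: Sun (+1)  1916: Mon (+1)
  1917: Wed (+2) ✓  1918: Thu (+1)  1919: Fri (+1)  1920: Sat (+1)  … (11 more years) …
  1932: Sun (+1)  1933: Tue (+2)  1934: Wed (+1) ✓  1935: Thu (+1)  1936: Fri (+1)
  1937: Sun (+2)  1938: Mon (+1)  1939: Tue (+1)  1940: Wed (+1) ✓  1941: Fri (+2)
  1942: Sat (+1)  1943: Sun (+1)  1944: Mon (+1)  1945: Wed (+2) ✓
Wednesday years: 1912, 1917, 1923, 1934, 1940, 1945 — 6 in total.

6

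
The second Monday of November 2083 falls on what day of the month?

8

November 1, 2083 is a Monday, so the first Monday is the 1st.
The second Monday is 1 + 7 = 8.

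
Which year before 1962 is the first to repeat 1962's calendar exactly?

1951

Two years share a calendar iff Jan 1 falls on the same weekday and both are leap or both are common. 1962: Jan 1 is Monday, common year.
1961: Jan 1 Sunday, common
1960: Jan 1 Friday, leap
1959: Jan 1 Thursday, common
1958: Jan 1 Wednesday, common
1957: Jan 1 Tuesday, common
1956: Jan 1 Sunday, leap
1955: Jan 1 Saturday, common
1954: Jan 1 Friday, common
1953: Jan 1 Thursday, common
1952: Jan 1 Tuesday, leap
1951: Jan 1 Monday, common
1951 matches on both conditions.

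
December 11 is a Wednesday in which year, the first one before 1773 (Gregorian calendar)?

1771

From one year to the next, a fixed date's weekday advances by 1, or by 2 when a Feb 29 lies between the two dates.
1773: December 11 is Saturday.
1772: Friday (−1)
1771: Wednesday (−2)
December 11 falls on a Wednesday in 1771.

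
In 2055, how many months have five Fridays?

A month of length L has five Fridays iff its first Friday is on day ≤ L−28 (so day 1–3 in a 31-day month, 1–2 in a 30-day month, day 1 in a leap February).
Checking each month of 2055: Jan starts Fri (31d) ✓; Feb starts Mon (28d); Mar starts Mon (31d); Apr starts Thu (30d) ✓; May starts Sat (31d); Jun starts Tue (30d); Jul starts Thu (31d) ✓; Aug starts Sun (31d); Sep starts Wed (30d); Oct starts Fri (31d) ✓; Nov starts Mon (30d); Dec starts Wed (31d) ✓.
Five-Friday months: January, April, July, October, December → 5.

5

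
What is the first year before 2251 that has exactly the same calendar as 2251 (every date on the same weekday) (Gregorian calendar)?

2245

Two years share a calendar iff Jan 1 falls on the same weekday and both are leap or both are common. 2251: Jan 1 is Wednesday, common year.
2250: Jan 1 Tuesday, common
2249: Jan 1 Monday, common
2248: Jan 1 Saturday, leap
2247: Jan 1 Friday, common
2246: Jan 1 Thursday, common
2245: Jan 1 Wednesday, common
2245 matches on both conditions.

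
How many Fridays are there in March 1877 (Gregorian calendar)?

March 1877 has 31 days and begins on Thursday.
The first Friday is March 2.
Fridays fall on 2, 9, 16, 23, 30 — that's 5.

5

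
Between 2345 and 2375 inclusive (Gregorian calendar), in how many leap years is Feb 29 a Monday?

1

Leap years in 2345–2375: 7 of them.
Feb 29 weekday advances by 5 (mod 7) from one leap year to the next four years later (or differs when a century non-leap intervenes).
Leap-day weekdays: 2348:Sun 2352:Fri 2356:Wed 2360:Mon✓ 2364:Sat 2368:Thu 2372:Tue
Monday: 2360 → 1.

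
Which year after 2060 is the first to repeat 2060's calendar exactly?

Two years share a calendar iff Jan 1 falls on the same weekday and both are leap or both are common. 2060: Jan 1 is Thursday, leap year.
2061: Jan 1 Saturday, common
2062: Jan 1 Sunday, common
2063: Jan 1 Monday, common
2064: Jan 1 Tuesday, leap
2065: Jan 1 Thursday, common
2066: Jan 1 Friday, common
2067: Jan 1 Saturday, common
2068: Jan 1 Sunday, leap
2069: Jan 1 Tuesday, common
2070: Jan 1 Wednesday, common
2071: Jan 1 Thursday, common
2072: Jan 1 Friday, leap
2073: Jan 1 Sunday, common
2074: Jan 1 Monday, common
2075: Jan 1 Tuesday, common
2076: Jan 1 Wednesday, leap
2077: Jan 1 Friday, common
2078: Jan 1 Saturday, common
2079: Jan 1 Sunday, common
2080: Jan 1 Monday, leap
2081: Jan 1 Wednesday, common
2082: Jan 1 Thursday, common
2083: Jan 1 Friday, common
2084: Jan 1 Saturday, leap
2085: Jan 1 Monday, common
2086: Jan 1 Tuesday, common
2087: Jan 1 Wednesday, common
2088: Jan 1 Thursday, leap
2088 matches on both conditions.

2088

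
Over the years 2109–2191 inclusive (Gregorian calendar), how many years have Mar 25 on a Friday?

Track Mar 25's weekday year by year (advancing +1, or +2 across a Feb 29):
  2109: Mon  2110: Tue (+1)  2111: Wed (+1)  2112: Fri (+2) ✓  2113: Sat (+1)
  2114: Sun (+1)  2115: Mon (+1)  2116: Wed (+2)  2117: Thu (+1)  2118: Fri (+1) ✓
  2119: Sat (+1)  2120: Mon (+2)  2121: Tue (+1)  2122: Wed (+1)  … (55 more years) …
  2178: Wed (+1)  2179: Thu (+1)  2180: Sat (+2)  2181: Sun (+1)  2182: Mon (+1)
  2183: Tue (+1)  2184: Thu (+2)  2185: Fri (+1) ✓  2186: Sat (+1)  2187: Sun (+1)
  2188: Tue (+2)  2189: Wed (+1)  2190: Thu (+1)  2191: Fri (+1) ✓
Friday years: 2112, 2118, 2129, 2135, 2140, 2146, 2157, 2163, 2168, 2174, 2185, 2191 — 12 in total.

12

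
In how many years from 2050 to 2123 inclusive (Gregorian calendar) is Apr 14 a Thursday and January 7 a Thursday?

2

Check each year's weekday for Apr 14 and January 7:
  2050: Thu/Fri  2051: Fri/Sat  2052: Sun/Sun  2053: Mon/Tue  2054: Tue/Wed  2055: Wed/Thu  2056: Fri/Fri  2057: Sat/Sun  2058: Sun/Mon  2059: Mon/Tue  2060: Wed/Wed  2061: Thu/Fri  2062: Fri/Sat  2063: Sat/Sun  …(46 more)…  2110: Mon/Tue  2111: Tue/Wed  2112: Thu/Thu ✓  2113: Fri/Sat  2114: Sat/Sun  2115: Sun/Mon  2116: Tue/Tue  2117: Wed/Thu  2118: Thu/Fri  2119: Fri/Sat  2120: Sun/Sun  2121: Mon/Tue  2122: Tue/Wed  2123: Wed/Thu
Both conditions hold in: 2072, 2112 — 2.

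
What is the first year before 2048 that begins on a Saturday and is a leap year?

2028

Jan 1 advances by 2 weekdays after a leap year and by 1 after a common year.
2048: Jan 1 is Wednesday (leap).
2047: Tuesday
2046: Monday
2045: Sunday
2044: Friday (leap)
2043: Thursday
2042: Wednesday
2041: Tuesday
2040: Sunday (leap)
2039: Saturday
2038: Friday
2037: Thursday
2036: Tuesday (leap)
2035: Monday
2034: Sunday
2033: Saturday
2032: Thursday (leap)
2031: Wednesday
2030: Tuesday
2029: Monday
2028: Saturday (leap)
2028 begins on a Saturday and is a leap year.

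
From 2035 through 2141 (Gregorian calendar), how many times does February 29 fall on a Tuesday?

Leap years in 2035–2141: 26 of them.
Feb 29 weekday advances by 5 (mod 7) from one leap year to the next four years later (or differs when a century non-leap intervenes).
Leap-day weekdays: 2036:Fri 2040:Wed 2044:Mon 2048:Sat 2052:Thu 2056:Tue✓ 2060:Sun 2064:Fri 2068:Wed 2072:Mon 2076:Sat 2080:Thu 2084:Tue✓ 2088:Sun 2092:Fri 2096:Wed 2104:Fri 2108:Wed 2112:Mon 2116:Sat 2120:Thu 2124:Tue✓ 2128:Sun 2132:Fri 2136:Wed 2140:Mon
Tuesday: 2056, 2084, 2124 → 3.

3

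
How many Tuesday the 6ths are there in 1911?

Check the 6th of each month of 1911: Jan 6: Fri, Feb 6: Mon, Mar 6: Mon, Apr 6: Thu, May 6: Sat, Jun 6: Tue, Jul 6: Thu, Aug 6: Sun, Sep 6: Wed, Oct 6: Fri, Nov 6: Mon, Dec 6: Wed.
Tuesday occurs in June — 1 month.

1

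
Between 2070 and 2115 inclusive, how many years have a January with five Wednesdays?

January has 31 days; it has five Wednesdays when Wednesday falls among the first (month-length − 28) days — i.e. when January 1 is one of Wednesday/Tuesday/Monday.
January 1 by year: 2070:Wed✓ 2071:Thu 2072:Fri 2073:Sun 2074:Mon✓ 2075:Tue✓ 2076:Wed✓ 2077:Fri 2078:Sat 2079:Sun 2080:Mon✓ 2081:Wed✓ 2082:Thu 2083:Fri 2084:Sat …(16 more)… 2101:Sat 2102:Sun 2103:Mon✓ 2104:Tue✓ 2105:Thu 2106:Fri 2107:Sat 2108:Sun 2109:Tue✓ 2110:Wed✓ 2111:Thu 2112:Fri 2113:Sun 2114:Mon✓ 2115:Tue✓
Years with five Wednesdays: 2070, 2074, 2075, 2076, 2080, 2081, 2085, 2086, 2087, 2091, 2092, 2097, 2098, 2103, 2104, 2109, 2110, 2114, 2115 → 19.

19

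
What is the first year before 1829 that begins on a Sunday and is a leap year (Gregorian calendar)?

1804

Jan 1 advances by 2 weekdays after a leap year and by 1 after a common year.
1829: Jan 1 is Thursday.
1828: Tuesday (leap)
1827: Monday
1826: Sunday
1825: Saturday
1824: Thursday (leap)
1823: Wednesday
1822: Tuesday
1821: Monday
1820: Saturday (leap)
1819: Friday
1818: Thursday
1817: Wednesday
1816: Monday (leap)
1815: Sunday
1814: Saturday
1813: Friday
1812: Wednesday (leap)
1811: Tuesday
1810: Monday
1809: Sunday
1808: Friday (leap)
1807: Thursday
1806: Wednesday
1805: Tuesday
1804: Sunday (leap)
1804 begins on a Sunday and is a leap year.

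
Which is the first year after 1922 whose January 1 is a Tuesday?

Jan 1 advances by 2 weekdays after a leap year and by 1 after a common year.
1922: Jan 1 is Sunday.
1923: Monday
1924: Tuesday (leap)
1924 begins on a Tuesday

1924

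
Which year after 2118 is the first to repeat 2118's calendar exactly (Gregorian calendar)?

2129

Two years share a calendar iff Jan 1 falls on the same weekday and both are leap or both are common. 2118: Jan 1 is Saturday, common year.
2119: Jan 1 Sunday, common
2120: Jan 1 Monday, leap
2121: Jan 1 Wednesday, common
2122: Jan 1 Thursday, common
2123: Jan 1 Friday, common
2124: Jan 1 Saturday, leap
2125: Jan 1 Monday, common
2126: Jan 1 Tuesday, common
2127: Jan 1 Wednesday, common
2128: Jan 1 Thursday, leap
2129: Jan 1 Saturday, common
2129 matches on both conditions.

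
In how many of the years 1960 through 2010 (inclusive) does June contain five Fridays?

15

June has 30 days; it has five Fridays when Friday falls among the first (month-length − 28) days — i.e. when June 1 is one of Friday/Thursday.
June 1 by year: 1960:Wed 1961:Thu✓ 1962:Fri✓ 1963:Sat 1964:Mon 1965:Tue 1966:Wed 1967:Thu✓ 1968:Sat 1969:Sun 1970:Mon 1971:Tue 1972:Thu✓ 1973:Fri✓ 1974:Sat …(21 more)… 1996:Sat 1997:Sun 1998:Mon 1999:Tue 2000:Thu✓ 2001:Fri✓ 2002:Sat 2003:Sun 2004:Tue 2005:Wed 2006:Thu✓ 2007:Fri✓ 2008:Sun 2009:Mon 2010:Tue
Years with five Fridays: 1961, 1962, 1967, 1972, 1973, 1978, 1979, 1984, 1989, 1990, 1995, 2000, 2001, 2006, 2007 → 15.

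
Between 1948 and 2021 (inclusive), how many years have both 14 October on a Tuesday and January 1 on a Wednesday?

Check each year's weekday for 14 October and January 1:
  1948: Thu/Thu  1949: Fri/Sat  1950: Sat/Sun  1951: Sun/Mon  1952: Tue/Tue  1953: Wed/Thu  1954: Thu/Fri  1955: Fri/Sat  1956: Sun/Sun  1957: Mon/Tue  1958: Tue/Wed ✓  1959: Wed/Thu  1960: Fri/Fri  1961: Sat/Sun  …(46 more)…  2008: Tue/Tue  2009: Wed/Thu  2010: Thu/Fri  2011: Fri/Sat  2012: Sun/Sun  2013: Mon/Tue  2014: Tue/Wed ✓  2015: Wed/Thu  2016: Fri/Fri  2017: Sat/Sun  2018: Sun/Mon  2019: Mon/Tue  2020: Wed/Wed  2021: Thu/Fri
Both conditions hold in: 1958, 1969, 1975, 1986, 1997, 2003, 2014 — 7.

7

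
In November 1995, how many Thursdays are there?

November 1995 has 30 days and begins on Wednesday.
The first Thursday is November 2.
Thursdays fall on 2, 9, 16, 23, 30 — that's 5.

5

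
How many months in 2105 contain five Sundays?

A month of length L has five Sundays iff its first Sunday is on day ≤ L−28 (so day 1–3 in a 31-day month, 1–2 in a 30-day month, day 1 in a leap February).
Checking each month of 2105: Jan starts Thu (31d); Feb starts Sun (28d); Mar starts Sun (31d) ✓; Apr starts Wed (30d); May starts Fri (31d) ✓; Jun starts Mon (30d); Jul starts Wed (31d); Aug starts Sat (31d) ✓; Sep starts Tue (30d); Oct starts Thu (31d); Nov starts Sun (30d) ✓; Dec starts Tue (31d).
Five-Sunday months: March, May, August, November → 4.

4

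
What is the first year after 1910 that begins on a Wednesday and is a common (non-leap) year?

Jan 1 advances by 2 weekdays after a leap year and by 1 after a common year.
1910: Jan 1 is Saturday.
1911: Sunday
1912: Monday (leap)
1913: Wednesday
1913 begins on a Wednesday and is a common year.

1913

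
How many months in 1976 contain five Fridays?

5

A month of length L has five Fridays iff its first Friday is on day ≤ L−28 (so day 1–3 in a 31-day month, 1–2 in a 30-day month, day 1 in a leap February).
Checking each month of 1976: Jan starts Thu (31d) ✓; Feb starts Sun (29d); Mar starts Mon (31d); Apr starts Thu (30d) ✓; May starts Sat (31d); Jun starts Tue (30d); Jul starts Thu (31d) ✓; Aug starts Sun (31d); Sep starts Wed (30d); Oct starts Fri (31d) ✓; Nov starts Mon (30d); Dec starts Wed (31d) ✓.
Five-Friday months: January, April, July, October, December → 5.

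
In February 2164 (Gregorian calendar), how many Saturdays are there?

February 2164 has 29 days and begins on Wednesday.
The first Saturday is February 4.
Saturdays fall on 4, 11, 18, 25 — that's 4.

4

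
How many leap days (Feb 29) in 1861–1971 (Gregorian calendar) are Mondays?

5

Leap years in 1861–1971: 26 of them.
Feb 29 weekday advances by 5 (mod 7) from one leap year to the next four years later (or differs when a century non-leap intervenes).
Leap-day weekdays: 1864:Mon✓ 1868:Sat 1872:Thu 1876:Tue 1880:Sun 1884:Fri 1888:Wed 1892:Mon✓ 1896:Sat 1904:Mon✓ 1908:Sat 1912:Thu 1916:Tue 1920:Sun 1924:Fri 1928:Wed 1932:Mon✓ 1936:Sat 1940:Thu 1944:Tue 1948:Sun 1952:Fri 1956:Wed 1960:Mon✓ 1964:Sat 1968:Thu
Monday: 1864, 1892, 1904, 1932, 1960 → 5.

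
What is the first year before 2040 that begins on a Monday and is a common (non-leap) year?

2035

Jan 1 advances by 2 weekdays after a leap year and by 1 after a common year.
2040: Jan 1 is Sunday (leap).
2039: Saturday
2038: Friday
2037: Thursday
2036: Tuesday (leap)
2035: Monday
2035 begins on a Monday and is a common year.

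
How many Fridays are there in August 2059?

5

August 2059 has 31 days and begins on Friday.
The first Friday is August 1.
Fridays fall on 1, 8, 15, 22, 29 — that's 5.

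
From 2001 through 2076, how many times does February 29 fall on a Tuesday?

2

Leap years in 2001–2076: 19 of them.
Feb 29 weekday advances by 5 (mod 7) from one leap year to the next four years later (or differs when a century non-leap intervenes).
Leap-day weekdays: 2004:Sun 2008:Fri 2012:Wed 2016:Mon 2020:Sat 2024:Thu 2028:Tue✓ 2032:Sun 2036:Fri 2040:Wed 2044:Mon 2048:Sat 2052:Thu 2056:Tue✓ 2060:Sun 2064:Fri 2068:Wed 2072:Mon 2076:Sat
Tuesday: 2028, 2056 → 2.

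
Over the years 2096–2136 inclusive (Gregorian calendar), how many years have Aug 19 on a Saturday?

Track Aug 19's weekday year by year (advancing +1, or +2 across a Feb 29):
  2096: Sun  2097: Mon (+1)  2098: Tue (+1)  2099: Wed (+1)  2100: Thu (+1)
  2101: Fri (+1)  2102: Sat (+1) ✓  2103: Sun (+1)  2104: Tue (+2)  2105: Wed (+1)
  2106: Thu (+1)  2107: Fri (+1)  2108: Sun (+2)  2109: Mon (+1)  … (13 more years) …
  2123: Thu (+1)  2124: Sat (+2) ✓  2125: Sun (+1)  2126: Mon (+1)  2127: Tue (+1)
  2128: Thu (+2)  2129: Fri (+1)  2130: Sat (+1) ✓  2131: Sun (+1)  2132: Tue (+2)
  2133: Wed (+1)  2134: Thu (+1)  2135: Fri (+1)  2136: Sun (+2)
Saturday years: 2102, 2113, 2119, 2124, 2130 — 5 in total.

5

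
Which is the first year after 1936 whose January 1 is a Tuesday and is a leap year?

1952

Jan 1 advances by 2 weekdays after a leap year and by 1 after a common year.
1936: Jan 1 is Wednesday (leap).
1937: Friday
1938: Saturday
1939: Sunday
1940: Monday (leap)
1941: Wednesday
1942: Thursday
1943: Friday
1944: Saturday (leap)
1945: Monday
1946: Tuesday
1947: Wednesday
1948: Thursday (leap)
1949: Saturday
1950: Sunday
1951: Monday
1952: Tuesday (leap)
1952 begins on a Tuesday and is a leap year.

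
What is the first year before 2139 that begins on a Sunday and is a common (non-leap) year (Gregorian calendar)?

Jan 1 advances by 2 weekdays after a leap year and by 1 after a common year.
2139: Jan 1 is Thursday.
2138: Wednesday
2137: Tuesday
2136: Sunday (leap)
2135: Saturday
2134: Friday
2133: Thursday
2132: Tuesday (leap)
2131: Monday
2130: Sunday
2130 begins on a Sunday and is a common year.

2130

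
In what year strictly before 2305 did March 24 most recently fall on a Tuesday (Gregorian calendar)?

From one year to the next, a fixed date's weekday advances by 1, or by 2 when a Feb 29 lies between the two dates.
2305: March 24 is Friday.
2304: Thursday (−1)
2303: Tuesday (−2)
March 24 falls on a Tuesday in 2303.

2303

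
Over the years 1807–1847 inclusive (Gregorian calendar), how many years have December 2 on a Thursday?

Track December 2's weekday year by year (advancing +1, or +2 across a Feb 29):
  1807: Wed  1808: Fri (+2)  1809: Sat (+1)  1810: Sun (+1)  1811: Mon (+1)
  1812: Wed (+2)  1813: Thu (+1) ✓  1814: Fri (+1)  1815: Sat (+1)  1816: Mon (+2)
  1817: Tue (+1)  1818: Wed (+1)  1819: Thu (+1) ✓  1820: Sat (+2)  … (13 more years) …
  1834: Tue (+1)  1835: Wed (+1)  1836: Fri (+2)  1837: Sat (+1)  1838: Sun (+1)
  1839: Mon (+1)  1840: Wed (+2)  1841: Thu (+1) ✓  1842: Fri (+1)  1843: Sat (+1)
  1844: Mon (+2)  1845: Tue (+1)  1846: Wed (+1)  1847: Thu (+1) ✓
Thursday years: 1813, 1819, 1824, 1830, 1841, 1847 — 6 in total.

6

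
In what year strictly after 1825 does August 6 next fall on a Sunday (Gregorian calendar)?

1826

From one year to the next, a fixed date's weekday advances by 1, or by 2 when a Feb 29 lies between the two dates.
1825: August 6 is Saturday.
1826: Sunday (+1)
August 6 falls on a Sunday in 1826.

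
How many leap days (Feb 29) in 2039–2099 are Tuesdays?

Leap years in 2039–2099: 15 of them.
Feb 29 weekday advances by 5 (mod 7) from one leap year to the next four years later (or differs when a century non-leap intervenes).
Leap-day weekdays: 2040:Wed 2044:Mon 2048:Sat 2052:Thu 2056:Tue✓ 2060:Sun 2064:Fri 2068:Wed 2072:Mon 2076:Sat 2080:Thu 2084:Tue✓ 2088:Sun 2092:Fri 2096:Wed
Tuesday: 2056, 2084 → 2.

2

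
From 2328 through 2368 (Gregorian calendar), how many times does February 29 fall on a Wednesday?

Leap years in 2328–2368: 11 of them.
Feb 29 weekday advances by 5 (mod 7) from one leap year to the next four years later (or differs when a century non-leap intervenes).
Leap-day weekdays: 2328:Wed✓ 2332:Mon 2336:Sat 2340:Thu 2344:Tue 2348:Sun 2352:Fri 2356:Wed✓ 2360:Mon 2364:Sat 2368:Thu
Wednesday: 2328, 2356 → 2.

2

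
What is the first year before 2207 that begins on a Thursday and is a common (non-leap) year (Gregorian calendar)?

2201

Jan 1 advances by 2 weekdays after a leap year and by 1 after a common year.
2207: Jan 1 is Thursday.
2206: Wednesday
2205: Tuesday
2204: Sunday (leap)
2203: Saturday
2202: Friday
2201: Thursday
2201 begins on a Thursday and is a common year.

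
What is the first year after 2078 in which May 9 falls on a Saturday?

From one year to the next, a fixed date's weekday advances by 1, or by 2 when a Feb 29 lies between the two dates.
2078: May 9 is Monday.
2079: Tuesday (+1)
2080: Thursday (+2)
2081: Friday (+1)
2082: Saturday (+1)
May 9 falls on a Saturday in 2082.

2082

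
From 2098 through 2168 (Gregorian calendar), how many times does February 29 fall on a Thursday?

Leap years in 2098–2168: 17 of them.
Feb 29 weekday advances by 5 (mod 7) from one leap year to the next four years later (or differs when a century non-leap intervenes).
Leap-day weekdays: 2104:Fri 2108:Wed 2112:Mon 2116:Sat 2120:Thu✓ 2124:Tue 2128:Sun 2132:Fri 2136:Wed 2140:Mon 2144:Sat 2148:Thu✓ 2152:Tue 2156:Sun 2160:Fri 2164:Wed 2168:Mon
Thursday: 2120, 2148 → 2.

2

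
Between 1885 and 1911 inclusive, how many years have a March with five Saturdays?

10

March has 31 days; it has five Saturdays when Saturday falls among the first (month-length − 28) days — i.e. when March 1 is one of Saturday/Friday/Thursday.
March 1 by year: 1885:Sun 1886:Mon 1887:Tue 1888:Thu✓ 1889:Fri✓ 1890:Sat✓ 1891:Sun 1892:Tue 1893:Wed 1894:Thu✓ 1895:Fri✓ 1896:Sun 1897:Mon 1898:Tue 1899:Wed 1900:Thu✓ 1901:Fri✓ 1902:Sat✓ 1903:Sun 1904:Tue 1905:Wed 1906:Thu✓ 1907:Fri✓ 1908:Sun 1909:Mon 1910:Tue 1911:Wed
Years with five Saturdays: 1888, 1889, 1890, 1894, 1895, 1900, 1901, 1902, 1906, 1907 → 10.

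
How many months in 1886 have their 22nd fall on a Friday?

Check the 22nd of each month of 1886: Jan 22: Fri, Feb 22: Mon, Mar 22: Mon, Apr 22: Thu, May 22: Sat, Jun 22: Tue, Jul 22: Thu, Aug 22: Sun, Sep 22: Wed, Oct 22: Fri, Nov 22: Mon, Dec 22: Wed.
Friday occurs in January, October — 2 months.

2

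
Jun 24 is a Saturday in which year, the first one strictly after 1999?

2000

From one year to the next, a fixed date's weekday advances by 1, or by 2 when a Feb 29 lies between the two dates.
1999: June 24 is Thursday.
2000: Saturday (+2)
Jun 24 falls on a Saturday in 2000.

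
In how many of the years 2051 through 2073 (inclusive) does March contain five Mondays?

10

March has 31 days; it has five Mondays when Monday falls among the first (month-length − 28) days — i.e. when March 1 is one of Monday/Sunday/Saturday.
March 1 by year: 2051:Wed 2052:Fri 2053:Sat✓ 2054:Sun✓ 2055:Mon✓ 2056:Wed 2057:Thu 2058:Fri 2059:Sat✓ 2060:Mon✓ 2061:Tue 2062:Wed 2063:Thu 2064:Sat✓ 2065:Sun✓ 2066:Mon✓ 2067:Tue 2068:Thu 2069:Fri 2070:Sat✓ 2071:Sun✓ 2072:Tue 2073:Wed
Years with five Mondays: 2053, 2054, 2055, 2059, 2060, 2064, 2065, 2066, 2070, 2071 → 10.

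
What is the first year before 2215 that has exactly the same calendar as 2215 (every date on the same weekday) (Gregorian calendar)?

2209

Two years share a calendar iff Jan 1 falls on the same weekday and both are leap or both are common. 2215: Jan 1 is Sunday, common year.
2214: Jan 1 Saturday, common
2213: Jan 1 Friday, common
2212: Jan 1 Wednesday, leap
2211: Jan 1 Tuesday, common
2210: Jan 1 Monday, common
2209: Jan 1 Sunday, common
2209 matches on both conditions.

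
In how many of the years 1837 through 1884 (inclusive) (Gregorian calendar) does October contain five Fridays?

October has 31 days; it has five Fridays when Friday falls among the first (month-length − 28) days — i.e. when October 1 is one of Friday/Thursday/Wednesday.
October 1 by year: 1837:Sun 1838:Mon 1839:Tue 1840:Thu✓ 1841:Fri✓ 1842:Sat 1843:Sun 1844:Tue 1845:Wed✓ 1846:Thu✓ 1847:Fri✓ 1848:Sun 1849:Mon 1850:Tue 1851:Wed✓ …(18 more)… 1870:Sat 1871:Sun 1872:Tue 1873:Wed✓ 1874:Thu✓ 1875:Fri✓ 1876:Sun 1877:Mon 1878:Tue 1879:Wed✓ 1880:Fri✓ 1881:Sat 1882:Sun 1883:Mon 1884:Wed✓
Years with five Fridays: 1840, 1841, 1845, 1846, 1847, 1851, 1852, 1856, 1857, 1858, 1862, 1863, 1868, 1869, 1873, 1874, 1875, 1879, 1880, 1884 → 20.

20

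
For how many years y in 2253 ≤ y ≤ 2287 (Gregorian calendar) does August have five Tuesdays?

16

August has 31 days; it has five Tuesdays when Tuesday falls among the first (month-length − 28) days — i.e. when August 1 is one of Tuesday/Monday/Sunday.
August 1 by year: 2253:Mon✓ 2254:Tue✓ 2255:Wed 2256:Fri 2257:Sat 2258:Sun✓ 2259:Mon✓ 2260:Wed 2261:Thu 2262:Fri 2263:Sat 2264:Mon✓ 2265:Tue✓ 2266:Wed 2267:Thu …(5 more)… 2273:Fri 2274:Sat 2275:Sun✓ 2276:Tue✓ 2277:Wed 2278:Thu 2279:Fri 2280:Sun✓ 2281:Mon✓ 2282:Tue✓ 2283:Wed 2284:Fri 2285:Sat 2286:Sun✓ 2287:Mon✓
Years with five Tuesdays: 2253, 2254, 2258, 2259, 2264, 2265, 2269, 2270, 2271, 2275, 2276, 2280, 2281, 2282, 2286, 2287 → 16.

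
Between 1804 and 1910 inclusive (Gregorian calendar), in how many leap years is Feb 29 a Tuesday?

Leap years in 1804–1910: 26 of them.
Feb 29 weekday advances by 5 (mod 7) from one leap year to the next four years later (or differs when a century non-leap intervenes).
Leap-day weekdays: 1804:Wed 1808:Mon 1812:Sat 1816:Thu 1820:Tue✓ 1824:Sun 1828:Fri 1832:Wed 1836:Mon 1840:Sat 1844:Thu 1848:Tue✓ 1852:Sun 1856:Fri 1860:Wed 1864:Mon 1868:Sat 1872:Thu 1876:Tue✓ 1880:Sun 1884:Fri 1888:Wed 1892:Mon 1896:Sat 1904:Mon 1908:Sat
Tuesday: 1820, 1848, 1876 → 3.

3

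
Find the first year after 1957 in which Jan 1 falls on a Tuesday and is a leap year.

1980

Jan 1 advances by 2 weekdays after a leap year and by 1 after a common year.
1957: Jan 1 is Tuesday.
1958: Wednesday
1959: Thursday
1960: Friday (leap)
1961: Sunday
1962: Monday
1963: Tuesday
1964: Wednesday (leap)
1965: Friday
1966: Saturday
1967: Sunday
1968: Monday (leap)
1969: Wednesday
1970: Thursday
1971: Friday
1972: Saturday (leap)
1973: Monday
1974: Tuesday
1975: Wednesday
1976: Thursday (leap)
1977: Saturday
1978: Sunday
1979: Monday
1980: Tuesday (leap)
1980 begins on a Tuesday and is a leap year.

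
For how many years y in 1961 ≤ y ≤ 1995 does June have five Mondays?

June has 30 days; it has five Mondays when Monday falls among the first (month-length − 28) days — i.e. when June 1 is one of Monday/Sunday.
June 1 by year: 1961:Thu 1962:Fri 1963:Sat 1964:Mon✓ 1965:Tue 1966:Wed 1967:Thu 1968:Sat 1969:Sun✓ 1970:Mon✓ 1971:Tue 1972:Thu 1973:Fri 1974:Sat 1975:Sun✓ …(5 more)… 1981:Mon✓ 1982:Tue 1983:Wed 1984:Fri 1985:Sat 1986:Sun✓ 1987:Mon✓ 1988:Wed 1989:Thu 1990:Fri 1991:Sat 1992:Mon✓ 1993:Tue 1994:Wed 1995:Thu
Years with five Mondays: 1964, 1969, 1970, 1975, 1980, 1981, 1986, 1987, 1992 → 9.

9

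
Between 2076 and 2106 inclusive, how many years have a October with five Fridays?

16

October has 31 days; it has five Fridays when Friday falls among the first (month-length − 28) days — i.e. when October 1 is one of Friday/Thursday/Wednesday.
October 1 by year: 2076:Thu✓ 2077:Fri✓ 2078:Sat 2079:Sun 2080:Tue 2081:Wed✓ 2082:Thu✓ 2083:Fri✓ 2084:Sun 2085:Mon 2086:Tue 2087:Wed✓ 2088:Fri✓ 2089:Sat 2090:Sun 2091:Mon 2092:Wed✓ 2093:Thu✓ 2094:Fri✓ 2095:Sat 2096:Mon 2097:Tue 2098:Wed✓ 2099:Thu✓ 2100:Fri✓ 2101:Sat 2102:Sun 2103:Mon 2104:Wed✓ 2105:Thu✓ 2106:Fri✓
Years with five Fridays: 2076, 2077, 2081, 2082, 2083, 2087, 2088, 2092, 2093, 2094, 2098, 2099, 2100, 2104, 2105, 2106 → 16.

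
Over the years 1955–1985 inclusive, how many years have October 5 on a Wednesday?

Track October 5's weekday year by year (advancing +1, or +2 across a Feb 29):
  1955: Wed ✓  1956: Fri (+2)  1957: Sat (+1)  1958: Sun (+1)  1959: Mon (+1)
  1960: Wed (+2) ✓  1961: Thu (+1)  1962: Fri (+1)  1963: Sat (+1)  1964: Mon (+2)
  1965: Tue (+1)  1966: Wed (+1) ✓  1967: Thu (+1)  1968: Sat (+2)  … (3 more years) …
  1972: Thu (+2)  1973: Fri (+1)  1974: Sat (+1)  1975: Sun (+1)  1976: Tue (+2)
  1977: Wed (+1) ✓  1978: Thu (+1)  1979: Fri (+1)  1980: Sun (+2)  1981: Mon (+1)
  1982: Tue (+1)  1983: Wed (+1) ✓  1984: Fri (+2)  1985: Sat (+1)
Wednesday years: 1955, 1960, 1966, 1977, 1983 — 5 in total.

5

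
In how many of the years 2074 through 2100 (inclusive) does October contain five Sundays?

October has 31 days; it has five Sundays when Sunday falls among the first (month-length − 28) days — i.e. when October 1 is one of Sunday/Saturday/Friday.
October 1 by year: 2074:Mon 2075:Tue 2076:Thu 2077:Fri✓ 2078:Sat✓ 2079:Sun✓ 2080:Tue 2081:Wed 2082:Thu 2083:Fri✓ 2084:Sun✓ 2085:Mon 2086:Tue 2087:Wed 2088:Fri✓ 2089:Sat✓ 2090:Sun✓ 2091:Mon 2092:Wed 2093:Thu 2094:Fri✓ 2095:Sat✓ 2096:Mon 2097:Tue 2098:Wed 2099:Thu 2100:Fri✓
Years with five Sundays: 2077, 2078, 2079, 2083, 2084, 2088, 2089, 2090, 2094, 2095, 2100 → 11.

11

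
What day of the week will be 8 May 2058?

January 1, 2058 is a Tuesday.
May 8 is day 128 of the year, i.e. 127 days after Jan 1.
127 mod 7 = 1, so advance 1 weekday from Tuesday: Wednesday.

Wednesday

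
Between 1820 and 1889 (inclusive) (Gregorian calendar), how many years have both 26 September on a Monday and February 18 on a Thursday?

Check each year's weekday for 26 September and February 18:
  1820: Tue/Fri  1821: Wed/Sun  1822: Thu/Mon  1823: Fri/Tue  1824: Sun/Wed  1825: Mon/Fri  1826: Tue/Sat  1827: Wed/Sun  1828: Fri/Mon  1829: Sat/Wed  1830: Sun/Thu  1831: Mon/Fri  1832: Wed/Sat  1833: Thu/Mon  …(42 more)…  1876: Tue/Fri  1877: Wed/Sun  1878: Thu/Mon  1879: Fri/Tue  1880: Sun/Wed  1881: Mon/Fri  1882: Tue/Sat  1883: Wed/Sun  1884: Fri/Mon  1885: Sat/Wed  1886: Sun/Thu  1887: Mon/Fri  1888: Wed/Sat  1889: Thu/Mon
Both conditions hold in: 1836, 1864 — 2.

2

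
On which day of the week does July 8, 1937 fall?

Thursday

January 1, 1937 is a Friday.
July 8 is day 189 of the year, i.e. 188 days after Jan 1.
188 mod 7 = 6, so advance 6 weekdays from Friday: Thursday.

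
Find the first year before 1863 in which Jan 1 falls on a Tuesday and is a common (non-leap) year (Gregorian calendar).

1861

Jan 1 advances by 2 weekdays after a leap year and by 1 after a common year.
1863: Jan 1 is Thursday.
1862: Wednesday
1861: Tuesday
1861 begins on a Tuesday and is a common year.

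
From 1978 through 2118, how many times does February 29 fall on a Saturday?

Leap years in 1978–2118: 34 of them.
Feb 29 weekday advances by 5 (mod 7) from one leap year to the next four years later (or differs when a century non-leap intervenes).
Leap-day weekdays: 1980:Fri 1984:Wed 1988:Mon 1992:Sat✓ 1996:Thu 2000:Tue 2004:Sun 2008:Fri 2012:Wed 2016:Mon 2020:Sat✓ 2024:Thu 2028:Tue …(8 more)… 2064:Fri 2068:Wed 2072:Mon 2076:Sat✓ 2080:Thu 2084:Tue 2088:Sun 2092:Fri 2096:Wed 2104:Fri 2108:Wed 2112:Mon 2116:Sat✓
Saturday: 1992, 2020, 2048, 2076, 2116 → 5.

5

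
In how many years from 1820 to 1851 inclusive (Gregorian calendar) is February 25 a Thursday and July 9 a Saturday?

Check each year's weekday for February 25 and July 9:
  1820: Fri/Sun  1821: Sun/Mon  1822: Mon/Tue  1823: Tue/Wed  1824: Wed/Fri  1825: Fri/Sat  1826: Sat/Sun  1827: Sun/Mon  1828: Mon/Wed  1829: Wed/Thu  1830: Thu/Fri  1831: Fri/Sat  1832: Sat/Mon  1833: Mon/Tue  …(4 more)…  1838: Sun/Mon  1839: Mon/Tue  1840: Tue/Thu  1841: Thu/Fri  1842: Fri/Sat  1843: Sat/Sun  1844: Sun/Tue  1845: Tue/Wed  1846: Wed/Thu  1847: Thu/Fri  1848: Fri/Sun  1849: Sun/Mon  1850: Mon/Tue  1851: Tue/Wed
Both conditions hold in: 1836 — 1.

1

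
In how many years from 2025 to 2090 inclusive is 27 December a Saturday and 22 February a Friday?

Check each year's weekday for 27 December and 22 February:
  2025: Sat/Sat  2026: Sun/Sun  2027: Mon/Mon  2028: Wed/Tue  2029: Thu/Thu  2030: Fri/Fri  2031: Sat/Sat  2032: Mon/Sun  2033: Tue/Tue  2034: Wed/Wed  2035: Thu/Thu  2036: Sat/Fri ✓  2037: Sun/Sun  2038: Mon/Mon  …(38 more)…  2077: Mon/Mon  2078: Tue/Tue  2079: Wed/Wed  2080: Fri/Thu  2081: Sat/Sat  2082: Sun/Sun  2083: Mon/Mon  2084: Wed/Tue  2085: Thu/Thu  2086: Fri/Fri  2087: Sat/Sat  2088: Mon/Sun  2089: Tue/Tue  2090: Wed/Wed
Both conditions hold in: 2036, 2064 — 2.

2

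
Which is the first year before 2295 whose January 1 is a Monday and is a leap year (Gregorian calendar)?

Jan 1 advances by 2 weekdays after a leap year and by 1 after a common year.
2295: Jan 1 is Tuesday.
2294: Monday
2293: Sunday
2292: Friday (leap)
2291: Thursday
2290: Wednesday
2289: Tuesday
2288: Sunday (leap)
2287: Saturday
2286: Friday
2285: Thursday
2284: Tuesday (leap)
2283: Monday
2282: Sunday
2281: Saturday
2280: Thursday (leap)
2279: Wednesday
2278: Tuesday
2277: Monday
2276: Saturday (leap)
2275: Friday
2274: Thursday
2273: Wednesday
2272: Monday (leap)
2272 begins on a Monday and is a leap year.

2272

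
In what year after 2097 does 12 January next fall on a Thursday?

From one year to the next, a fixed date's weekday advances by 1, or by 2 when a Feb 29 lies between the two dates.
2097: January 12 is Saturday.
2098: Sunday (+1)
2099: Monday (+1)
2100: Tuesday (+1)
2101: Wednesday (+1)
2102: Thursday (+1)
12 January falls on a Thursday in 2102.

2102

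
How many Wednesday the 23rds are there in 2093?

2

Check the 23rd of each month of 2093: Jan 23: Fri, Feb 23: Mon, Mar 23: Mon, Apr 23: Thu, May 23: Sat, Jun 23: Tue, Jul 23: Thu, Aug 23: Sun, Sep 23: Wed, Oct 23: Fri, Nov 23: Mon, Dec 23: Wed.
Wednesday occurs in September, December — 2 months.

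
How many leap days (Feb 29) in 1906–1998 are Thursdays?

Leap years in 1906–1998: 23 of them.
Feb 29 weekday advances by 5 (mod 7) from one leap year to the next four years later (or differs when a century non-leap intervenes).
Leap-day weekdays: 1908:Sat 1912:Thu✓ 1916:Tue 1920:Sun 1924:Fri 1928:Wed 1932:Mon 1936:Sat 1940:Thu✓ 1944:Tue 1948:Sun 1952:Fri 1956:Wed 1960:Mon 1964:Sat 1968:Thu✓ 1972:Tue 1976:Sun 1980:Fri 1984:Wed 1988:Mon 1992:Sat 1996:Thu✓
Thursday: 1912, 1940, 1968, 1996 → 4.

4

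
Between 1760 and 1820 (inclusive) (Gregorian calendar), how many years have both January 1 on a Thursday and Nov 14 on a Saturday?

8

Check each year's weekday for January 1 and Nov 14:
  1760: Tue/Fri  1761: Thu/Sat ✓  1762: Fri/Sun  1763: Sat/Mon  1764: Sun/Wed  1765: Tue/Thu  1766: Wed/Fri  1767: Thu/Sat ✓  1768: Fri/Mon  1769: Sun/Tue  1770: Mon/Wed  1771: Tue/Thu  1772: Wed/Sat  1773: Fri/Sun  …(33 more)…  1807: Thu/Sat ✓  1808: Fri/Mon  1809: Sun/Tue  1810: Mon/Wed  1811: Tue/Thu  1812: Wed/Sat  1813: Fri/Sun  1814: Sat/Mon  1815: Sun/Tue  1816: Mon/Thu  1817: Wed/Fri  1818: Thu/Sat ✓  1819: Fri/Sun  1820: Sat/Tue
Both conditions hold in: 1761, 1767, 1778, 1789, 1795, 1801, 1807, 1818 — 8.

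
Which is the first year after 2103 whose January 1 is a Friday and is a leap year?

Jan 1 advances by 2 weekdays after a leap year and by 1 after a common year.
2103: Jan 1 is Monday.
2104: Tuesday (leap)
2105: Thursday
2106: Friday
2107: Saturday
2108: Sunday (leap)
2109: Tuesday
2110: Wednesday
2111: Thursday
2112: Friday (leap)
2112 begins on a Friday and is a leap year.

2112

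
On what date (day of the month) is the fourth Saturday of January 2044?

January 1, 2044 is a Friday, so the first Saturday is the 2nd.
The fourth Saturday is 2 + 21 = 23.

23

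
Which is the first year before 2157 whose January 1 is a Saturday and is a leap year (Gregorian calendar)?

2152

Jan 1 advances by 2 weekdays after a leap year and by 1 after a common year.
2157: Jan 1 is Saturday.
2156: Thursday (leap)
2155: Wednesday
2154: Tuesday
2153: Monday
2152: Saturday (leap)
2152 begins on a Saturday and is a leap year.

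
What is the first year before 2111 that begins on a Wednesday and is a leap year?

2076

Jan 1 advances by 2 weekdays after a leap year and by 1 after a common year.
2111: Jan 1 is Thursday.
2110: Wednesday
2109: Tuesday
2108: Sunday (leap)
2107: Saturday
2106: Friday
2105: Thursday
2104: Tuesday (leap)
2103: Monday
2102: Sunday
2101: Saturday
2100: Friday
2099: Thursday
2098: Wednesday
2097: Tuesday
2096: Sunday (leap)
2095: Saturday
2094: Friday
2093: Thursday
2092: Tuesday (leap)
2091: Monday
2090: Sunday
2089: Saturday
2088: Thursday (leap)
2087: Wednesday
2086: Tuesday
2085: Monday
2084: Saturday (leap)
2083: Friday
2082: Thursday
2081: Wednesday
2080: Monday (leap)
2079: Sunday
2078: Saturday
2077: Friday
2076: Wednesday (leap)
2076 begins on a Wednesday and is a leap year.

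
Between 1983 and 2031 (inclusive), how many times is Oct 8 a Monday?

7

Track Oct 8's weekday year by year (advancing +1, or +2 across a Feb 29):
  1983: Sat  1984: Mon (+2) ✓  1985: Tue (+1)  1986: Wed (+1)  1987: Thu (+1)
  1988: Sat (+2)  1989: Sun (+1)  1990: Mon (+1) ✓  1991: Tue (+1)  1992: Thu (+2)
  1993: Fri (+1)  1994: Sat (+1)  1995: Sun (+1)  1996: Tue (+2)  … (21 more years) …
  2018: Mon (+1) ✓  2019: Tue (+1)  2020: Thu (+2)  2021: Fri (+1)  2022: Sat (+1)
  2023: Sun (+1)  2024: Tue (+2)  2025: Wed (+1)  2026: Thu (+1)  2027: Fri (+1)
  2028: Sun (+2)  2029: Mon (+1) ✓  2030: Tue (+1)  2031: Wed (+1)
Monday years: 1984, 1990, 2001, 2007, 2012, 2018, 2029 — 7 in total.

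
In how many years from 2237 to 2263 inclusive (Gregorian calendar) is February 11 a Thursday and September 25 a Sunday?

Check each year's weekday for February 11 and September 25:
  2237: Sat/Mon  2238: Sun/Tue  2239: Mon/Wed  2240: Tue/Fri  2241: Thu/Sat  2242: Fri/Sun  2243: Sat/Mon  2244: Sun/Wed  2245: Tue/Thu  2246: Wed/Fri  2247: Thu/Sat  2248: Fri/Mon  2249: Sun/Tue  2250: Mon/Wed  2251: Tue/Thu  2252: Wed/Sat  2253: Fri/Sun  2254: Sat/Mon  2255: Sun/Tue  2256: Mon/Thu  2257: Wed/Fri  2258: Thu/Sat  2259: Fri/Sun  2260: Sat/Tue  2261: Mon/Wed  2262: Tue/Thu  2263: Wed/Fri
Both conditions hold in: no year — 0.

0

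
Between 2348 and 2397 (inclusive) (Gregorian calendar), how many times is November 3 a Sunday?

Track November 3's weekday year by year (advancing +1, or +2 across a Feb 29):
  2348: Wed  2349: Thu (+1)  2350: Fri (+1)  2351: Sat (+1)  2352: Mon (+2)
  2353: Tue (+1)  2354: Wed (+1)  2355: Thu (+1)  2356: Sat (+2)  2357: Sun (+1) ✓
  2358: Mon (+1)  2359: Tue (+1)  2360: Thu (+2)  2361: Fri (+1)  … (22 more years) …
  2384: Sat (+2)  2385: Sun (+1) ✓  2386: Mon (+1)  2387: Tue (+1)  2388: Thu (+2)
  2389: Fri (+1)  2390: Sat (+1)  2391: Sun (+1) ✓  2392: Tue (+2)  2393: Wed (+1)
  2394: Thu (+1)  2395: Fri (+1)  2396: Sun (+2) ✓  2397: Mon (+1)
Sunday years: 2357, 2363, 2368, 2374, 2385, 2391, 2396 — 7 in total.

7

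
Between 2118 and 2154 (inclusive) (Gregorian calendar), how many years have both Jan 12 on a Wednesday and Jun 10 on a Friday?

Check each year's weekday for Jan 12 and Jun 10:
  2118: Wed/Fri ✓  2119: Thu/Sat  2120: Fri/Mon  2121: Sun/Tue  2122: Mon/Wed  2123: Tue/Thu  2124: Wed/Sat  2125: Fri/Sun  2126: Sat/Mon  2127: Sun/Tue  2128: Mon/Thu  2129: Wed/Fri ✓  2130: Thu/Sat  2131: Fri/Sun  …(9 more)…  2141: Thu/Sat  2142: Fri/Sun  2143: Sat/Mon  2144: Sun/Wed  2145: Tue/Thu  2146: Wed/Fri ✓  2147: Thu/Sat  2148: Fri/Mon  2149: Sun/Tue  2150: Mon/Wed  2151: Tue/Thu  2152: Wed/Sat  2153: Fri/Sun  2154: Sat/Mon
Both conditions hold in: 2118, 2129, 2135, 2146 — 4.

4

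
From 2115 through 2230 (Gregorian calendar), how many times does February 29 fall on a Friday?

4

Leap years in 2115–2230: 28 of them.
Feb 29 weekday advances by 5 (mod 7) from one leap year to the next four years later (or differs when a century non-leap intervenes).
Leap-day weekdays: 2116:Sat 2120:Thu 2124:Tue 2128:Sun 2132:Fri✓ 2136:Wed 2140:Mon 2144:Sat 2148:Thu 2152:Tue 2156:Sun 2160:Fri✓ 2164:Wed 2168:Mon 2172:Sat 2176:Thu 2180:Tue 2184:Sun 2188:Fri✓ 2192:Wed 2196:Mon 2204:Wed 2208:Mon 2212:Sat 2216:Thu 2220:Tue 2224:Sun 2228:Fri✓
Friday: 2132, 2160, 2188, 2228 → 4.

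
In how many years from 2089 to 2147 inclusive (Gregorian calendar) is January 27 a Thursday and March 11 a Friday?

Check each year's weekday for January 27 and March 11:
  2089: Thu/Fri ✓  2090: Fri/Sat  2091: Sat/Sun  2092: Sun/Tue  2093: Tue/Wed  2094: Wed/Thu  2095: Thu/Fri ✓  2096: Fri/Sun  2097: Sun/Mon  2098: Mon/Tue  2099: Tue/Wed  2100: Wed/Thu  2101: Thu/Fri ✓  2102: Fri/Sat  …(31 more)…  2134: Wed/Thu  2135: Thu/Fri ✓  2136: Fri/Sun  2137: Sun/Mon  2138: Mon/Tue  2139: Tue/Wed  2140: Wed/Fri  2141: Fri/Sat  2142: Sat/Sun  2143: Sun/Mon  2144: Mon/Wed  2145: Wed/Thu  2146: Thu/Fri ✓  2147: Fri/Sat
Both conditions hold in: 2089, 2095, 2101, 2107, 2118, 2129, 2135, 2146 — 8.

8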